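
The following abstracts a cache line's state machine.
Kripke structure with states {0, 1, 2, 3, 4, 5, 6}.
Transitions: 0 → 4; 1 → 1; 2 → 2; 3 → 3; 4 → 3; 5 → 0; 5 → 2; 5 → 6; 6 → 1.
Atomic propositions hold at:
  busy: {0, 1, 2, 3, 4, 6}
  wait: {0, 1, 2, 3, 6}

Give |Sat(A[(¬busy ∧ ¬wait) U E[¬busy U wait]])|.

Sat(¬busy) = {5}
Sat(¬wait) = {4, 5}
Sat(¬busy ∧ ¬wait) = {5}
E[¬busy U wait]: least fixpoint, start Z0 = Sat(wait) = {0, 1, 2, 3, 6}, add states in Sat(¬busy) with some successor in Z. Z1 = {0, 1, 2, 3, 5, 6}; fixed.
Sat(E[¬busy U wait]) = {0, 1, 2, 3, 5, 6}
A[(¬busy ∧ ¬wait) U E[¬busy U wait]]: least fixpoint, start Z0 = Sat(E[¬busy U wait]) = {0, 1, 2, 3, 5, 6}, add states in Sat(¬busy ∧ ¬wait) with every successor in Z. Already a fixed point.
Sat(A[(¬busy ∧ ¬wait) U E[¬busy U wait]]) = {0, 1, 2, 3, 5, 6}
|Sat(A[(¬busy ∧ ¬wait) U E[¬busy U wait]])| = |{0, 1, 2, 3, 5, 6}| = 6.

6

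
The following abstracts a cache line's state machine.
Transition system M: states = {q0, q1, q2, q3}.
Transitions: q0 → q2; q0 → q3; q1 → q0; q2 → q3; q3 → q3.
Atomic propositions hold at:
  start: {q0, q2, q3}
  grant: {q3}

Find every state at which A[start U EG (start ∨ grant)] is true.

{q0, q2, q3}

Sat(start ∨ grant) = {q0, q2, q3}
EG (start ∨ grant): greatest fixpoint, start Z0 = {q0, q2, q3}, keep only states in Sat with some successor in Z. Already a fixed point.
Sat(EG (start ∨ grant)) = {q0, q2, q3}
A[start U EG (start ∨ grant)]: least fixpoint, start Z0 = Sat(EG (start ∨ grant)) = {q0, q2, q3}, add states in Sat(start) with every successor in Z. Already a fixed point.
Sat(A[start U EG (start ∨ grant)]) = {q0, q2, q3}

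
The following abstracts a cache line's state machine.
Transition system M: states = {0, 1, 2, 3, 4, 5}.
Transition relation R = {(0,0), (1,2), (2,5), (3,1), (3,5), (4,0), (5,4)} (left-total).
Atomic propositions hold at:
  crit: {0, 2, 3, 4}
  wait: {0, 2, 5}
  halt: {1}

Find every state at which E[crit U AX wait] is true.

{0, 1, 2, 3, 4}

Sat(AX wait) = {s : every successor in {0, 2, 5}} = {0, 1, 2, 4}
E[crit U AX wait]: least fixpoint, start Z0 = Sat(AX wait) = {0, 1, 2, 4}, add states in Sat(crit) with some successor in Z. Z1 = {0, 1, 2, 3, 4}; fixed.
Sat(E[crit U AX wait]) = {0, 1, 2, 3, 4}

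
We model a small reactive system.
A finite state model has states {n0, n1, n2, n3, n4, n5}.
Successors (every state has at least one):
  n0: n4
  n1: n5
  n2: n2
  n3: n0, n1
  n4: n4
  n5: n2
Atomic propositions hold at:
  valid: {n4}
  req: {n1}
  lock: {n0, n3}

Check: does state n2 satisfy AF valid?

AF valid: least fixpoint, start Z0 = {n4}, add states with every successor in Z. Z1 = {n0, n4}; fixed.
Sat(AF valid) = {n0, n4}
n2 ∉ Sat(AF valid) = {n0, n4}, so the formula does not hold at n2.

No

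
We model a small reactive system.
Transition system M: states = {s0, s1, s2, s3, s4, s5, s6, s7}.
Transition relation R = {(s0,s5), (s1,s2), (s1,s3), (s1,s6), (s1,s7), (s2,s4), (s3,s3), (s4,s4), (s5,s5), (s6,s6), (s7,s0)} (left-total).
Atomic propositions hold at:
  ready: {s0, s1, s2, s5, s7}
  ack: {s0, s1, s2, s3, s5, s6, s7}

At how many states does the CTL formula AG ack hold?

5

AG ack: greatest fixpoint, start Z0 = {s0, s1, s2, s3, s5, s6, s7}, keep only states in Sat with every successor in Z. Z1 = {s0, s1, s3, s5, s6, s7}; Z2 = {s0, s3, s5, s6, s7}; fixed.
Sat(AG ack) = {s0, s3, s5, s6, s7}
|Sat(AG ack)| = |{s0, s3, s5, s6, s7}| = 5.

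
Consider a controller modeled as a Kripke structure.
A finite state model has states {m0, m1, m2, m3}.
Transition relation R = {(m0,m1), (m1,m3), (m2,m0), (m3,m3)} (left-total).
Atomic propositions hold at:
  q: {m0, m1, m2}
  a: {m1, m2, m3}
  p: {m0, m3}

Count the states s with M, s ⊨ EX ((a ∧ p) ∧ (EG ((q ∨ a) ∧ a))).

2

Sat(a ∧ p) = {m3}
Sat(q ∨ a) = {m0, m1, m2, m3}
Sat((q ∨ a) ∧ a) = {m1, m2, m3}
EG ((q ∨ a) ∧ a): greatest fixpoint, start Z0 = {m1, m2, m3}, keep only states in Sat with some successor in Z. Z1 = {m1, m3}; fixed.
Sat(EG ((q ∨ a) ∧ a)) = {m1, m3}
Sat((a ∧ p) ∧ (EG ((q ∨ a) ∧ a))) = {m3}
Sat(EX ((a ∧ p) ∧ (EG ((q ∨ a) ∧ a)))) = {s : some successor in {m3}} = {m1, m3}
|Sat(EX ((a ∧ p) ∧ (EG ((q ∨ a) ∧ a))))| = |{m1, m3}| = 2.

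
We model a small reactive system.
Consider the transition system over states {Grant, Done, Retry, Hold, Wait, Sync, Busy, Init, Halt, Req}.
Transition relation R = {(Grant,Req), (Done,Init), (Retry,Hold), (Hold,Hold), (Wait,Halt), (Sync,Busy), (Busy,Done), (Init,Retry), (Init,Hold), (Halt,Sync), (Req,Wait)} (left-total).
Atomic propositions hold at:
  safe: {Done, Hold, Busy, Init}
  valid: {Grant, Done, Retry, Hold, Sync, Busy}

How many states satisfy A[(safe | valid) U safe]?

6

Sat(safe | valid) = {Grant, Done, Retry, Hold, Sync, Busy, Init}
A[(safe | valid) U safe]: least fixpoint, start Z0 = Sat(safe) = {Done, Hold, Busy, Init}, add states in Sat(safe | valid) with every successor in Z. Z1 = {Done, Retry, Hold, Sync, Busy, Init}; fixed.
Sat(A[(safe | valid) U safe]) = {Done, Retry, Hold, Sync, Busy, Init}
|Sat(A[(safe | valid) U safe])| = |{Done, Retry, Hold, Sync, Busy, Init}| = 6.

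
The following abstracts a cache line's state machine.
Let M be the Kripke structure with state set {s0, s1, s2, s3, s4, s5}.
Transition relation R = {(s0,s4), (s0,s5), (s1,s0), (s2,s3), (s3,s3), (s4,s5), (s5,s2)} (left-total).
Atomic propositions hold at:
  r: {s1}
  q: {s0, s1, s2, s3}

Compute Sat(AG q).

AG q: greatest fixpoint, start Z0 = {s0, s1, s2, s3}, keep only states in Sat with every successor in Z. Z1 = {s1, s2, s3}; Z2 = {s2, s3}; fixed.
Sat(AG q) = {s2, s3}

{s2, s3}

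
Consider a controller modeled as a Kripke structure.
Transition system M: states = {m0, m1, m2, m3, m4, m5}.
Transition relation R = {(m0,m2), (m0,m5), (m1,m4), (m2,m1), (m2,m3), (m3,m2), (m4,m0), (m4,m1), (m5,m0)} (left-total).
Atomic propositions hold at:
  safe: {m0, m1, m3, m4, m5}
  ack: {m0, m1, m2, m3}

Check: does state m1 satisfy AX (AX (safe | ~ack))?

Sat(~ack) = {m4, m5}
Sat(safe | ~ack) = {m0, m1, m3, m4, m5}
Sat(AX (safe | ~ack)) = {s : every successor in {m0, m1, m3, m4, m5}} = {m1, m2, m4, m5}
Sat(AX (AX (safe | ~ack))) = {s : every successor in {m1, m2, m4, m5}} = {m0, m1, m3}
m1 ∈ Sat(AX (AX (safe | ~ack))) = {m0, m1, m3}, so the formula holds at m1.

Yes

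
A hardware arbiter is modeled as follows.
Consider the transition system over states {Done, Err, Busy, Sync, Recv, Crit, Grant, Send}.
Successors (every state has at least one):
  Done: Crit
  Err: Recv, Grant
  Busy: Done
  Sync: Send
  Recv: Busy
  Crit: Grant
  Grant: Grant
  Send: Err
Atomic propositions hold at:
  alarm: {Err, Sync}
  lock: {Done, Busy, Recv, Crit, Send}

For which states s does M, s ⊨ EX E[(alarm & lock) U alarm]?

{Send}

Sat(alarm & lock) = ∅
E[(alarm & lock) U alarm]: least fixpoint, start Z0 = Sat(alarm) = {Err, Sync}, add states in Sat(alarm & lock) with some successor in Z. Already a fixed point.
Sat(E[(alarm & lock) U alarm]) = {Err, Sync}
Sat(EX E[(alarm & lock) U alarm]) = {s : some successor in {Err, Sync}} = {Send}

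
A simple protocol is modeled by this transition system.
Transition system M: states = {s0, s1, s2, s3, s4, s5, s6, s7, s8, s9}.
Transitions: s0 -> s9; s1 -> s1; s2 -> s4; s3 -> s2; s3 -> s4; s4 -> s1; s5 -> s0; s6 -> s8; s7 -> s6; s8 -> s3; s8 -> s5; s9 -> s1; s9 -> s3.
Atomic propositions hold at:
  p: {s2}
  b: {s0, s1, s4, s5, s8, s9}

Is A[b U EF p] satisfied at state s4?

EF p: least fixpoint, start Z0 = {s2}, add states with some successor in Z. Z1 = {s2, s3}; Z2 = {s2, s3, s8, s9}; Z3 = {s0, s2, s3, s6, s8, s9}; Z4 = {s0, s2, s3, s5, s6, s7, s8, s9}; fixed.
Sat(EF p) = {s0, s2, s3, s5, s6, s7, s8, s9}
A[b U EF p]: least fixpoint, start Z0 = Sat(EF p) = {s0, s2, s3, s5, s6, s7, s8, s9}, add states in Sat(b) with every successor in Z. Already a fixed point.
Sat(A[b U EF p]) = {s0, s2, s3, s5, s6, s7, s8, s9}
s4 ∉ Sat(A[b U EF p]) = {s0, s2, s3, s5, s6, s7, s8, s9}, so the formula does not hold at s4.

No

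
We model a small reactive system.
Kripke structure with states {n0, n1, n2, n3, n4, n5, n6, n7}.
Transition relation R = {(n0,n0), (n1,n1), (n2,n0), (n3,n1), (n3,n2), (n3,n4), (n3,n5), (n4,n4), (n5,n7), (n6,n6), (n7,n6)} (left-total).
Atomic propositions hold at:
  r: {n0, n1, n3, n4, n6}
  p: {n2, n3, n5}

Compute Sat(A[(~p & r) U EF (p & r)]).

Sat(~p) = {n0, n1, n4, n6, n7}
Sat(~p & r) = {n0, n1, n4, n6}
Sat(p & r) = {n3}
EF (p & r): least fixpoint, start Z0 = {n3}, add states with some successor in Z. Already a fixed point.
Sat(EF (p & r)) = {n3}
A[(~p & r) U EF (p & r)]: least fixpoint, start Z0 = Sat(EF (p & r)) = {n3}, add states in Sat(~p & r) with every successor in Z. Already a fixed point.
Sat(A[(~p & r) U EF (p & r)]) = {n3}

{n3}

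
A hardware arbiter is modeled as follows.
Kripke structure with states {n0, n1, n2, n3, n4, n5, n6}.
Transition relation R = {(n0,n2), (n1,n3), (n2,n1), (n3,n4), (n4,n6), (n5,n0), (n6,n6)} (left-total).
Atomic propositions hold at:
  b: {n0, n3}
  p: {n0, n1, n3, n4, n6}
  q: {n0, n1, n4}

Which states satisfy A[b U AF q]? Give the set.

AF q: least fixpoint, start Z0 = {n0, n1, n4}, add states with every successor in Z. Z1 = {n0, n1, n2, n3, n4, n5}; fixed.
Sat(AF q) = {n0, n1, n2, n3, n4, n5}
A[b U AF q]: least fixpoint, start Z0 = Sat(AF q) = {n0, n1, n2, n3, n4, n5}, add states in Sat(b) with every successor in Z. Already a fixed point.
Sat(A[b U AF q]) = {n0, n1, n2, n3, n4, n5}

{n0, n1, n2, n3, n4, n5}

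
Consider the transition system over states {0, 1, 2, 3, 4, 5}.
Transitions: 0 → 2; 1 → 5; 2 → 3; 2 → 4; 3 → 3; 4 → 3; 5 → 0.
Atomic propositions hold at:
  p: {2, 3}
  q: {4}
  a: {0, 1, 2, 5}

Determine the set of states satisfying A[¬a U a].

Sat(¬a) = {3, 4}
A[¬a U a]: least fixpoint, start Z0 = Sat(a) = {0, 1, 2, 5}, add states in Sat(¬a) with every successor in Z. Already a fixed point.
Sat(A[¬a U a]) = {0, 1, 2, 5}

{0, 1, 2, 5}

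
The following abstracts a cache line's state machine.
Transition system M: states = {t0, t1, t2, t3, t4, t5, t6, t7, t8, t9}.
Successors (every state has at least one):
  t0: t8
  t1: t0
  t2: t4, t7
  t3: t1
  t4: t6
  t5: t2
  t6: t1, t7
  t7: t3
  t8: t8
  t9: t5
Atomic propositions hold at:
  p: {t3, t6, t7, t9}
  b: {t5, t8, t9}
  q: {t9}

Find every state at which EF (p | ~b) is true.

{t0, t1, t2, t3, t4, t5, t6, t7, t9}

Sat(~b) = {t0, t1, t2, t3, t4, t6, t7}
Sat(p | ~b) = {t0, t1, t2, t3, t4, t6, t7, t9}
EF (p | ~b): least fixpoint, start Z0 = {t0, t1, t2, t3, t4, t6, t7, t9}, add states with some successor in Z. Z1 = {t0, t1, t2, t3, t4, t5, t6, t7, t9}; fixed.
Sat(EF (p | ~b)) = {t0, t1, t2, t3, t4, t5, t6, t7, t9}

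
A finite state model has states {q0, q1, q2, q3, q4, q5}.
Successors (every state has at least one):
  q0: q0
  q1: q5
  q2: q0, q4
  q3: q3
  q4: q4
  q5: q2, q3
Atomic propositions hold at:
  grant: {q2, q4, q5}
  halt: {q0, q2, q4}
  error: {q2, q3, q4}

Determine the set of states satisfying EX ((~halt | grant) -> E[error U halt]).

{q0, q2, q4, q5}

Sat(~halt) = {q1, q3, q5}
Sat(~halt | grant) = {q1, q2, q3, q4, q5}
E[error U halt]: least fixpoint, start Z0 = Sat(halt) = {q0, q2, q4}, add states in Sat(error) with some successor in Z. Already a fixed point.
Sat(E[error U halt]) = {q0, q2, q4}
Sat((~halt | grant) -> E[error U halt]) = {q0, q2, q4}
Sat(EX ((~halt | grant) -> E[error U halt])) = {s : some successor in {q0, q2, q4}} = {q0, q2, q4, q5}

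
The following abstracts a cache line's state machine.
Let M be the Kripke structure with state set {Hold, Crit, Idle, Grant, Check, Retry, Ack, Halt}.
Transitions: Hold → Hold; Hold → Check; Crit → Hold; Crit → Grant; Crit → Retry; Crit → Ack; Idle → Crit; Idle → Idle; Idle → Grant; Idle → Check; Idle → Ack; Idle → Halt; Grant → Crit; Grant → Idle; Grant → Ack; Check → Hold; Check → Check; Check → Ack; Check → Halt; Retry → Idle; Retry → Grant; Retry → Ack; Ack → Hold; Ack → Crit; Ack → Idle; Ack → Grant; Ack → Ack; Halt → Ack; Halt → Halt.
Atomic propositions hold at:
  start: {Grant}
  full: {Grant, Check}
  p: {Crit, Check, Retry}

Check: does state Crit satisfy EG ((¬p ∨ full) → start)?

Sat(¬p) = {Hold, Idle, Grant, Ack, Halt}
Sat(¬p ∨ full) = {Hold, Idle, Grant, Check, Ack, Halt}
Sat((¬p ∨ full) → start) = {Crit, Grant, Retry}
EG ((¬p ∨ full) → start): greatest fixpoint, start Z0 = {Crit, Grant, Retry}, keep only states in Sat with some successor in Z. Already a fixed point.
Sat(EG ((¬p ∨ full) → start)) = {Crit, Grant, Retry}
Crit ∈ Sat(EG ((¬p ∨ full) → start)) = {Crit, Grant, Retry}, so the formula holds at Crit.

Yes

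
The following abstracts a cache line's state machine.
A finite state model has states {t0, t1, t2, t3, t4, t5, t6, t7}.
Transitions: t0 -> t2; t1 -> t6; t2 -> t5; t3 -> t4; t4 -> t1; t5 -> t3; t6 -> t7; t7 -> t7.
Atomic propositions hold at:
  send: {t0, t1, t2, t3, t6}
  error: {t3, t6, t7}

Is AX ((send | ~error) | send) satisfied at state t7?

Sat(~error) = {t0, t1, t2, t4, t5}
Sat(send | ~error) = {t0, t1, t2, t3, t4, t5, t6}
Sat((send | ~error) | send) = {t0, t1, t2, t3, t4, t5, t6}
Sat(AX ((send | ~error) | send)) = {s : every successor in {t0, t1, t2, t3, t4, t5, t6}} = {t0, t1, t2, t3, t4, t5}
t7 ∉ Sat(AX ((send | ~error) | send)) = {t0, t1, t2, t3, t4, t5}, so the formula does not hold at t7.

No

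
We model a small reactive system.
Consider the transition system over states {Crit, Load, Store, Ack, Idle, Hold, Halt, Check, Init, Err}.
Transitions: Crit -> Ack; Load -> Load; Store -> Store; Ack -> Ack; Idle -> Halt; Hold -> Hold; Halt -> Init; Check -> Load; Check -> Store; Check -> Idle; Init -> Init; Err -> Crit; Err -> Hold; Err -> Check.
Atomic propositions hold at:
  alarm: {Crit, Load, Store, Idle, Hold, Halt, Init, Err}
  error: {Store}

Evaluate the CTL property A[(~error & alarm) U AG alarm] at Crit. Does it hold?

No

Sat(~error) = {Crit, Load, Ack, Idle, Hold, Halt, Check, Init, Err}
Sat(~error & alarm) = {Crit, Load, Idle, Hold, Halt, Init, Err}
AG alarm: greatest fixpoint, start Z0 = {Crit, Load, Store, Idle, Hold, Halt, Init, Err}, keep only states in Sat with every successor in Z. Z1 = {Load, Store, Idle, Hold, Halt, Init}; fixed.
Sat(AG alarm) = {Load, Store, Idle, Hold, Halt, Init}
A[(~error & alarm) U AG alarm]: least fixpoint, start Z0 = Sat(AG alarm) = {Load, Store, Idle, Hold, Halt, Init}, add states in Sat(~error & alarm) with every successor in Z. Already a fixed point.
Sat(A[(~error & alarm) U AG alarm]) = {Load, Store, Idle, Hold, Halt, Init}
Crit ∉ Sat(A[(~error & alarm) U AG alarm]) = {Load, Store, Idle, Hold, Halt, Init}, so the formula does not hold at Crit.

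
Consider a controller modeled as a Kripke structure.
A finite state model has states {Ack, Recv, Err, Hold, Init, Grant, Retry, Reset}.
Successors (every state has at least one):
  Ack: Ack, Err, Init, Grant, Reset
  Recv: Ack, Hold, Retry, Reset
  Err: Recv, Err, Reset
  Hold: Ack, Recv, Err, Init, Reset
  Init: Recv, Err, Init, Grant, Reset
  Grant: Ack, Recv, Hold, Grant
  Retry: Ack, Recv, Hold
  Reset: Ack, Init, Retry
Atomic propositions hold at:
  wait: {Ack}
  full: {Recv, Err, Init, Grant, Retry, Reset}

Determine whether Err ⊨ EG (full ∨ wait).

Yes

Sat(full ∨ wait) = {Ack, Recv, Err, Init, Grant, Retry, Reset}
EG (full ∨ wait): greatest fixpoint, start Z0 = {Ack, Recv, Err, Init, Grant, Retry, Reset}, keep only states in Sat with some successor in Z. Already a fixed point.
Sat(EG (full ∨ wait)) = {Ack, Recv, Err, Init, Grant, Retry, Reset}
Err ∈ Sat(EG (full ∨ wait)) = {Ack, Recv, Err, Init, Grant, Retry, Reset}, so the formula holds at Err.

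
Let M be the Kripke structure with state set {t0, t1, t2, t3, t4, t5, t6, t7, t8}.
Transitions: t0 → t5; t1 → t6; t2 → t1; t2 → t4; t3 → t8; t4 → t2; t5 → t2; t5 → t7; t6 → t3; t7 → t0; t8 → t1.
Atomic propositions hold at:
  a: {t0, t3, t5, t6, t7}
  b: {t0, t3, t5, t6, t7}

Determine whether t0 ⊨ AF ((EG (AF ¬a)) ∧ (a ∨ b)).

Sat(¬a) = {t1, t2, t4, t8}
AF ¬a: least fixpoint, start Z0 = {t1, t2, t4, t8}, add states with every successor in Z. Z1 = {t1, t2, t3, t4, t8}; Z2 = {t1, t2, t3, t4, t6, t8}; fixed.
Sat(AF ¬a) = {t1, t2, t3, t4, t6, t8}
EG (AF ¬a): greatest fixpoint, start Z0 = {t1, t2, t3, t4, t6, t8}, keep only states in Sat with some successor in Z. Already a fixed point.
Sat(EG (AF ¬a)) = {t1, t2, t3, t4, t6, t8}
Sat(a ∨ b) = {t0, t3, t5, t6, t7}
Sat((EG (AF ¬a)) ∧ (a ∨ b)) = {t3, t6}
AF ((EG (AF ¬a)) ∧ (a ∨ b)): least fixpoint, start Z0 = {t3, t6}, add states with every successor in Z. Z1 = {t1, t3, t6}; Z2 = {t1, t3, t6, t8}; fixed.
Sat(AF ((EG (AF ¬a)) ∧ (a ∨ b))) = {t1, t3, t6, t8}
t0 ∉ Sat(AF ((EG (AF ¬a)) ∧ (a ∨ b))) = {t1, t3, t6, t8}, so the formula does not hold at t0.

No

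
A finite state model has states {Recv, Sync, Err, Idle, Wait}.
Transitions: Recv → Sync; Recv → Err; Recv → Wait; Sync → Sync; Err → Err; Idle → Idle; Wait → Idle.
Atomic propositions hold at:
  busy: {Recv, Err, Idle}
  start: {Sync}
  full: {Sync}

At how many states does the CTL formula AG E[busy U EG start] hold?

EG start: greatest fixpoint, start Z0 = {Sync}, keep only states in Sat with some successor in Z. Already a fixed point.
Sat(EG start) = {Sync}
E[busy U EG start]: least fixpoint, start Z0 = Sat(EG start) = {Sync}, add states in Sat(busy) with some successor in Z. Z1 = {Recv, Sync}; fixed.
Sat(E[busy U EG start]) = {Recv, Sync}
AG E[busy U EG start]: greatest fixpoint, start Z0 = {Recv, Sync}, keep only states in Sat with every successor in Z. Z1 = {Sync}; fixed.
Sat(AG E[busy U EG start]) = {Sync}
|Sat(AG E[busy U EG start])| = |{Sync}| = 1.

1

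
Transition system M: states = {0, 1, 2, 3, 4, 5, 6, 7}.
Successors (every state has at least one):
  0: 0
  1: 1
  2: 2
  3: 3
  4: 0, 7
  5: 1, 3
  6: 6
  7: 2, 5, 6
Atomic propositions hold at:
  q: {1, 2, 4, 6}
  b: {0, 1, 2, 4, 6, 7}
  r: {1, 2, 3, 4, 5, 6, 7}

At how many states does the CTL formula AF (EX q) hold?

Sat(EX q) = {s : some successor in {1, 2, 4, 6}} = {1, 2, 5, 6, 7}
AF (EX q): least fixpoint, start Z0 = {1, 2, 5, 6, 7}, add states with every successor in Z. Already a fixed point.
Sat(AF (EX q)) = {1, 2, 5, 6, 7}
|Sat(AF (EX q))| = |{1, 2, 5, 6, 7}| = 5.

5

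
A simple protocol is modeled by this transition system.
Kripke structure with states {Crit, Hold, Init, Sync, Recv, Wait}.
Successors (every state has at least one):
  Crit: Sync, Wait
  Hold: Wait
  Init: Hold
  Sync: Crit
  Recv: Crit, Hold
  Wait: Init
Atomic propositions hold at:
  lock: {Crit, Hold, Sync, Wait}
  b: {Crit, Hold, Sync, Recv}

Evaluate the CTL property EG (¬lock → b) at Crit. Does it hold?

Sat(¬lock) = {Init, Recv}
Sat(¬lock → b) = {Crit, Hold, Sync, Recv, Wait}
EG (¬lock → b): greatest fixpoint, start Z0 = {Crit, Hold, Sync, Recv, Wait}, keep only states in Sat with some successor in Z. Z1 = {Crit, Hold, Sync, Recv}; Z2 = {Crit, Sync, Recv}; fixed.
Sat(EG (¬lock → b)) = {Crit, Sync, Recv}
Crit ∈ Sat(EG (¬lock → b)) = {Crit, Sync, Recv}, so the formula holds at Crit.

Yes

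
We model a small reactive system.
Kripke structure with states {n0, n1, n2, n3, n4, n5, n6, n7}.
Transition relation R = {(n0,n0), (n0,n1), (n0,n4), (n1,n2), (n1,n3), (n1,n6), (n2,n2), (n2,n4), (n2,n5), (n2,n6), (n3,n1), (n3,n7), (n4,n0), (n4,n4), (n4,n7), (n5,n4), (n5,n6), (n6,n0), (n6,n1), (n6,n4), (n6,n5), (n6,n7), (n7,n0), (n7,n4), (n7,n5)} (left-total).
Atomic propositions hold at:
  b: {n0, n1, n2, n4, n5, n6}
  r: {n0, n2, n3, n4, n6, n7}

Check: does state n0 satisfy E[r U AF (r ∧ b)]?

Sat(r ∧ b) = {n0, n2, n4, n6}
AF (r ∧ b): least fixpoint, start Z0 = {n0, n2, n4, n6}, add states with every successor in Z. Z1 = {n0, n2, n4, n5, n6}; Z2 = {n0, n2, n4, n5, n6, n7}; fixed.
Sat(AF (r ∧ b)) = {n0, n2, n4, n5, n6, n7}
E[r U AF (r ∧ b)]: least fixpoint, start Z0 = Sat(AF (r ∧ b)) = {n0, n2, n4, n5, n6, n7}, add states in Sat(r) with some successor in Z. Z1 = {n0, n2, n3, n4, n5, n6, n7}; fixed.
Sat(E[r U AF (r ∧ b)]) = {n0, n2, n3, n4, n5, n6, n7}
n0 ∈ Sat(E[r U AF (r ∧ b)]) = {n0, n2, n3, n4, n5, n6, n7}, so the formula holds at n0.

Yes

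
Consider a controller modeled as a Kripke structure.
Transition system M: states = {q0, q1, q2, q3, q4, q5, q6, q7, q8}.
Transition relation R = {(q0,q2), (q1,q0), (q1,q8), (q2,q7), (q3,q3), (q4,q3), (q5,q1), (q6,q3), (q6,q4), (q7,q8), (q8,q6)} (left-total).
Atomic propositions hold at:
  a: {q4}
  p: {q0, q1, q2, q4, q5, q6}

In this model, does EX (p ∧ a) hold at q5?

No

Sat(p ∧ a) = {q4}
Sat(EX (p ∧ a)) = {s : some successor in {q4}} = {q6}
q5 ∉ Sat(EX (p ∧ a)) = {q6}, so the formula does not hold at q5.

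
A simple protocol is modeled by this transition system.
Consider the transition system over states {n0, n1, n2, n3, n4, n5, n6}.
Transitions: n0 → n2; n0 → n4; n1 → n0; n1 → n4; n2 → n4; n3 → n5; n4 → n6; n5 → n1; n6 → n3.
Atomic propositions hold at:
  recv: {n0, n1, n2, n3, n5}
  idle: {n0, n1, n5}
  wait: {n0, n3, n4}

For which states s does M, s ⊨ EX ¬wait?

{n0, n3, n4, n5}

Sat(¬wait) = {n1, n2, n5, n6}
Sat(EX ¬wait) = {s : some successor in {n1, n2, n5, n6}} = {n0, n3, n4, n5}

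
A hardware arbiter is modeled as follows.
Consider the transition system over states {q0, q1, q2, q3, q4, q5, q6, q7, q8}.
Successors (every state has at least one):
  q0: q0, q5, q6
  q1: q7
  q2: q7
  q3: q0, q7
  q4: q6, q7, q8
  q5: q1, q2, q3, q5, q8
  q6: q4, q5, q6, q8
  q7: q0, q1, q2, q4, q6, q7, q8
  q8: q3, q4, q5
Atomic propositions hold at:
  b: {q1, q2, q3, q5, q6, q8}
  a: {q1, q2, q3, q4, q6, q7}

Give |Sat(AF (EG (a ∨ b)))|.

Sat(a ∨ b) = {q1, q2, q3, q4, q5, q6, q7, q8}
EG (a ∨ b): greatest fixpoint, start Z0 = {q1, q2, q3, q4, q5, q6, q7, q8}, keep only states in Sat with some successor in Z. Already a fixed point.
Sat(EG (a ∨ b)) = {q1, q2, q3, q4, q5, q6, q7, q8}
AF (EG (a ∨ b)): least fixpoint, start Z0 = {q1, q2, q3, q4, q5, q6, q7, q8}, add states with every successor in Z. Already a fixed point.
Sat(AF (EG (a ∨ b))) = {q1, q2, q3, q4, q5, q6, q7, q8}
|Sat(AF (EG (a ∨ b)))| = |{q1, q2, q3, q4, q5, q6, q7, q8}| = 8.

8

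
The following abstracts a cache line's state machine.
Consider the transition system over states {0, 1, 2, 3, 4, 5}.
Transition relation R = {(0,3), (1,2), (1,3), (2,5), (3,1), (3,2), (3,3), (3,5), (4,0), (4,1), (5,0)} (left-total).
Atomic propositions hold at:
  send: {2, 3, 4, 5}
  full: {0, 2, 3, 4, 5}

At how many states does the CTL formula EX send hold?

Sat(EX send) = {s : some successor in {2, 3, 4, 5}} = {0, 1, 2, 3}
|Sat(EX send)| = |{0, 1, 2, 3}| = 4.

4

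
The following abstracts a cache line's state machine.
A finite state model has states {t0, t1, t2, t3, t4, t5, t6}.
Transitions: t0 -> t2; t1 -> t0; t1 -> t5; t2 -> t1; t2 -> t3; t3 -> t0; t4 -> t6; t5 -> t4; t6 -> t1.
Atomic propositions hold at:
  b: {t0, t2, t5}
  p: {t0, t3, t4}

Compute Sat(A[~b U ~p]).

{t1, t2, t4, t5, t6}

Sat(~b) = {t1, t3, t4, t6}
Sat(~p) = {t1, t2, t5, t6}
A[~b U ~p]: least fixpoint, start Z0 = Sat(~p) = {t1, t2, t5, t6}, add states in Sat(~b) with every successor in Z. Z1 = {t1, t2, t4, t5, t6}; fixed.
Sat(A[~b U ~p]) = {t1, t2, t4, t5, t6}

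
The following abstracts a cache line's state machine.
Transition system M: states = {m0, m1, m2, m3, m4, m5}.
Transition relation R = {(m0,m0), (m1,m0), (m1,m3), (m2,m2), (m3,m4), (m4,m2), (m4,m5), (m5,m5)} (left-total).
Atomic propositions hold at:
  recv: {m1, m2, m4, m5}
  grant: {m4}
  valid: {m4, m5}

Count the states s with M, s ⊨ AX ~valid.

3

Sat(~valid) = {m0, m1, m2, m3}
Sat(AX ~valid) = {s : every successor in {m0, m1, m2, m3}} = {m0, m1, m2}
|Sat(AX ~valid)| = |{m0, m1, m2}| = 3.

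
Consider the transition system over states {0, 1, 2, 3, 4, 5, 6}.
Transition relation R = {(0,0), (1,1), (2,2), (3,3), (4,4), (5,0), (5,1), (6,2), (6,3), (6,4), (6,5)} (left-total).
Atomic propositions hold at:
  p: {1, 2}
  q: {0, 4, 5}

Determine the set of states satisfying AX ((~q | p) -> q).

{0, 4}

Sat(~q) = {1, 2, 3, 6}
Sat(~q | p) = {1, 2, 3, 6}
Sat((~q | p) -> q) = {0, 4, 5}
Sat(AX ((~q | p) -> q)) = {s : every successor in {0, 4, 5}} = {0, 4}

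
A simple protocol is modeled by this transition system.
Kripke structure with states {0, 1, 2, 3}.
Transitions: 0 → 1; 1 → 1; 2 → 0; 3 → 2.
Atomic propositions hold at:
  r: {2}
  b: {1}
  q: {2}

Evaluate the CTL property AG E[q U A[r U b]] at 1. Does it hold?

A[r U b]: least fixpoint, start Z0 = Sat(b) = {1}, add states in Sat(r) with every successor in Z. Already a fixed point.
Sat(A[r U b]) = {1}
E[q U A[r U b]]: least fixpoint, start Z0 = Sat(A[r U b]) = {1}, add states in Sat(q) with some successor in Z. Already a fixed point.
Sat(E[q U A[r U b]]) = {1}
AG E[q U A[r U b]]: greatest fixpoint, start Z0 = {1}, keep only states in Sat with every successor in Z. Already a fixed point.
Sat(AG E[q U A[r U b]]) = {1}
1 ∈ Sat(AG E[q U A[r U b]]) = {1}, so the formula holds at 1.

Yes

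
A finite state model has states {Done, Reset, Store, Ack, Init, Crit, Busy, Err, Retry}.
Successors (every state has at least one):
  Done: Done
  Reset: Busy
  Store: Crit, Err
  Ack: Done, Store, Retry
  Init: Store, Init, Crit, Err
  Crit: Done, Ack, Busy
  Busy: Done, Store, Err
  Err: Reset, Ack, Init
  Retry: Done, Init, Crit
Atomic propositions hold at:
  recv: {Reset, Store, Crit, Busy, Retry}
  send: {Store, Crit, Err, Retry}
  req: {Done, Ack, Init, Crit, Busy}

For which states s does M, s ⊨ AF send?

AF send: least fixpoint, start Z0 = {Store, Crit, Err, Retry}, add states with every successor in Z. Already a fixed point.
Sat(AF send) = {Store, Crit, Err, Retry}

{Store, Crit, Err, Retry}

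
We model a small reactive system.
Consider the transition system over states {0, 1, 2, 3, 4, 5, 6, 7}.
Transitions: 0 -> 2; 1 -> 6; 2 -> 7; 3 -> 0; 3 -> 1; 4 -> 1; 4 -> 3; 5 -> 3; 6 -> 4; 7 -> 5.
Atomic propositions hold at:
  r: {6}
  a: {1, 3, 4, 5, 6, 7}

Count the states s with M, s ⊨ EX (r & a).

1

Sat(r & a) = {6}
Sat(EX (r & a)) = {s : some successor in {6}} = {1}
|Sat(EX (r & a))| = |{1}| = 1.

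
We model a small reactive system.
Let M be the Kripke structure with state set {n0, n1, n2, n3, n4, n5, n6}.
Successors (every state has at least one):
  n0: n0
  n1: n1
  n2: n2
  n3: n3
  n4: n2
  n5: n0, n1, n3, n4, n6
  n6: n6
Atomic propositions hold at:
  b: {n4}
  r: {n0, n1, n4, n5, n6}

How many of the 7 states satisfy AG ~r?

Sat(~r) = {n2, n3}
AG ~r: greatest fixpoint, start Z0 = {n2, n3}, keep only states in Sat with every successor in Z. Already a fixed point.
Sat(AG ~r) = {n2, n3}
|Sat(AG ~r)| = |{n2, n3}| = 2.

2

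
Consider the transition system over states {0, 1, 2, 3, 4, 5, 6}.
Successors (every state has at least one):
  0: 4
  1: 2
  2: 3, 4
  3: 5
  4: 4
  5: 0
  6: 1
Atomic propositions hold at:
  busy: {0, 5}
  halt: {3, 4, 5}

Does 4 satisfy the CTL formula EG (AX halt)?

Yes

Sat(AX halt) = {s : every successor in {3, 4, 5}} = {0, 2, 3, 4}
EG (AX halt): greatest fixpoint, start Z0 = {0, 2, 3, 4}, keep only states in Sat with some successor in Z. Z1 = {0, 2, 4}; fixed.
Sat(EG (AX halt)) = {0, 2, 4}
4 ∈ Sat(EG (AX halt)) = {0, 2, 4}, so the formula holds at 4.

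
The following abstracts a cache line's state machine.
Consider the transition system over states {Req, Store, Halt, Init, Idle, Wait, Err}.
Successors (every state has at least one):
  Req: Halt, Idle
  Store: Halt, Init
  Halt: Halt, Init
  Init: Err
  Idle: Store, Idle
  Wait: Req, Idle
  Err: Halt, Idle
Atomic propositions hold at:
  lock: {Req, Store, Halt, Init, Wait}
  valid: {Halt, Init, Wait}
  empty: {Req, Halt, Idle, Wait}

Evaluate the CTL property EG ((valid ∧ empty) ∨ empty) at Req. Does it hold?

Sat(valid ∧ empty) = {Halt, Wait}
Sat((valid ∧ empty) ∨ empty) = {Req, Halt, Idle, Wait}
EG ((valid ∧ empty) ∨ empty): greatest fixpoint, start Z0 = {Req, Halt, Idle, Wait}, keep only states in Sat with some successor in Z. Already a fixed point.
Sat(EG ((valid ∧ empty) ∨ empty)) = {Req, Halt, Idle, Wait}
Req ∈ Sat(EG ((valid ∧ empty) ∨ empty)) = {Req, Halt, Idle, Wait}, so the formula holds at Req.

Yes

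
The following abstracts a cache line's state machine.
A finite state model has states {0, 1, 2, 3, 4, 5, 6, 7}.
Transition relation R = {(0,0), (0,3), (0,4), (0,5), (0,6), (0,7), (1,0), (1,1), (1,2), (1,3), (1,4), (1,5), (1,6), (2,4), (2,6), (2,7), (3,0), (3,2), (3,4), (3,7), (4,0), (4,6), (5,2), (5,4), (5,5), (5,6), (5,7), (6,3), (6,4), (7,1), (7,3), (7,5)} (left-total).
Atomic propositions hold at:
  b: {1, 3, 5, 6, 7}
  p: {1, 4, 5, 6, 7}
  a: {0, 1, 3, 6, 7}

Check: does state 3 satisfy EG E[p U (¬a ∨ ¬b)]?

No

Sat(¬a) = {2, 4, 5}
Sat(¬b) = {0, 2, 4}
Sat(¬a ∨ ¬b) = {0, 2, 4, 5}
E[p U (¬a ∨ ¬b)]: least fixpoint, start Z0 = Sat((¬a ∨ ¬b)) = {0, 2, 4, 5}, add states in Sat(p) with some successor in Z. Z1 = {0, 1, 2, 4, 5, 6, 7}; fixed.
Sat(E[p U (¬a ∨ ¬b)]) = {0, 1, 2, 4, 5, 6, 7}
EG E[p U (¬a ∨ ¬b)]: greatest fixpoint, start Z0 = {0, 1, 2, 4, 5, 6, 7}, keep only states in Sat with some successor in Z. Already a fixed point.
Sat(EG E[p U (¬a ∨ ¬b)]) = {0, 1, 2, 4, 5, 6, 7}
3 ∉ Sat(EG E[p U (¬a ∨ ¬b)]) = {0, 1, 2, 4, 5, 6, 7}, so the formula does not hold at 3.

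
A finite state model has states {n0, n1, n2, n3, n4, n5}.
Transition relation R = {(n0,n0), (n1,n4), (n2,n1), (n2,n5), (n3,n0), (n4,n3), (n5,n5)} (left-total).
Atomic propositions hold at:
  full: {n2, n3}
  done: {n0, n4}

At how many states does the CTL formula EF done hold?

5

EF done: least fixpoint, start Z0 = {n0, n4}, add states with some successor in Z. Z1 = {n0, n1, n3, n4}; Z2 = {n0, n1, n2, n3, n4}; fixed.
Sat(EF done) = {n0, n1, n2, n3, n4}
|Sat(EF done)| = |{n0, n1, n2, n3, n4}| = 5.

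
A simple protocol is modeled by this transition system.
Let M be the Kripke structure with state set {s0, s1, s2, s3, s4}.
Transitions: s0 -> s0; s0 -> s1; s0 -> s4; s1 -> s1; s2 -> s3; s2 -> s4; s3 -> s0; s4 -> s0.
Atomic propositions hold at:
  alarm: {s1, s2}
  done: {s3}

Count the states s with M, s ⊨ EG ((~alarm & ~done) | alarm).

Sat(~alarm) = {s0, s3, s4}
Sat(~done) = {s0, s1, s2, s4}
Sat(~alarm & ~done) = {s0, s4}
Sat((~alarm & ~done) | alarm) = {s0, s1, s2, s4}
EG ((~alarm & ~done) | alarm): greatest fixpoint, start Z0 = {s0, s1, s2, s4}, keep only states in Sat with some successor in Z. Already a fixed point.
Sat(EG ((~alarm & ~done) | alarm)) = {s0, s1, s2, s4}
|Sat(EG ((~alarm & ~done) | alarm))| = |{s0, s1, s2, s4}| = 4.

4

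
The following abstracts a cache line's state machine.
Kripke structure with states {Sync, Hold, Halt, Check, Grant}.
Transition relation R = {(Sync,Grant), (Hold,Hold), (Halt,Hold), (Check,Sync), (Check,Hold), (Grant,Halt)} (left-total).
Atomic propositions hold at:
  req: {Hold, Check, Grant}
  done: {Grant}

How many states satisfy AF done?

AF done: least fixpoint, start Z0 = {Grant}, add states with every successor in Z. Z1 = {Sync, Grant}; fixed.
Sat(AF done) = {Sync, Grant}
|Sat(AF done)| = |{Sync, Grant}| = 2.

2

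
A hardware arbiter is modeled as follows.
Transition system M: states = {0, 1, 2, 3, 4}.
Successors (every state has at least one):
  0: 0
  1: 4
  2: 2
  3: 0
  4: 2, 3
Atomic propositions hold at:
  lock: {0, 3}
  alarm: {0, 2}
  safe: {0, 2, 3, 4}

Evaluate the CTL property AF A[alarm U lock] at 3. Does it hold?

A[alarm U lock]: least fixpoint, start Z0 = Sat(lock) = {0, 3}, add states in Sat(alarm) with every successor in Z. Already a fixed point.
Sat(A[alarm U lock]) = {0, 3}
AF A[alarm U lock]: least fixpoint, start Z0 = {0, 3}, add states with every successor in Z. Already a fixed point.
Sat(AF A[alarm U lock]) = {0, 3}
3 ∈ Sat(AF A[alarm U lock]) = {0, 3}, so the formula holds at 3.

Yes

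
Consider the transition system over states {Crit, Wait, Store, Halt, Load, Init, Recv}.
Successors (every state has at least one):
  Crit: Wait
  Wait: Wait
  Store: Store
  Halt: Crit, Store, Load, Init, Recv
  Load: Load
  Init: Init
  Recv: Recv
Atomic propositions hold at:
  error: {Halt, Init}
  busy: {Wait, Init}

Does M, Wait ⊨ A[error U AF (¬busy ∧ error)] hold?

Sat(¬busy) = {Crit, Store, Halt, Load, Recv}
Sat(¬busy ∧ error) = {Halt}
AF (¬busy ∧ error): least fixpoint, start Z0 = {Halt}, add states with every successor in Z. Already a fixed point.
Sat(AF (¬busy ∧ error)) = {Halt}
A[error U AF (¬busy ∧ error)]: least fixpoint, start Z0 = Sat(AF (¬busy ∧ error)) = {Halt}, add states in Sat(error) with every successor in Z. Already a fixed point.
Sat(A[error U AF (¬busy ∧ error)]) = {Halt}
Wait ∉ Sat(A[error U AF (¬busy ∧ error)]) = {Halt}, so the formula does not hold at Wait.

No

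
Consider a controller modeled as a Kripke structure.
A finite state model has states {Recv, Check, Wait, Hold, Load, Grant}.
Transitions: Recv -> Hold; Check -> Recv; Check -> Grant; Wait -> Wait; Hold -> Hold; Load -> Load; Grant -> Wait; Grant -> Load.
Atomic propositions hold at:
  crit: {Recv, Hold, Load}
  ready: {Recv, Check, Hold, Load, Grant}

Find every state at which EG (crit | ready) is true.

{Recv, Check, Hold, Load, Grant}

Sat(crit | ready) = {Recv, Check, Hold, Load, Grant}
EG (crit | ready): greatest fixpoint, start Z0 = {Recv, Check, Hold, Load, Grant}, keep only states in Sat with some successor in Z. Already a fixed point.
Sat(EG (crit | ready)) = {Recv, Check, Hold, Load, Grant}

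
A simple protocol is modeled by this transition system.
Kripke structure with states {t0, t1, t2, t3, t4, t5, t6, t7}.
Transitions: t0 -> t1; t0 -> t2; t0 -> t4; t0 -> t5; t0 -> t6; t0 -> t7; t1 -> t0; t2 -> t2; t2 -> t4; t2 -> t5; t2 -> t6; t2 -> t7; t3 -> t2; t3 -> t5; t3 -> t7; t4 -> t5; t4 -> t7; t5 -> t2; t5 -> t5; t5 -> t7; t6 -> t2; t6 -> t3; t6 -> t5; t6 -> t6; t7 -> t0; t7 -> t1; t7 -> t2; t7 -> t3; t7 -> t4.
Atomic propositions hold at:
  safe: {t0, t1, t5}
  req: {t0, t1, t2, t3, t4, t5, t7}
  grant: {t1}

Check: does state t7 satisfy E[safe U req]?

E[safe U req]: least fixpoint, start Z0 = Sat(req) = {t0, t1, t2, t3, t4, t5, t7}, add states in Sat(safe) with some successor in Z. Already a fixed point.
Sat(E[safe U req]) = {t0, t1, t2, t3, t4, t5, t7}
t7 ∈ Sat(E[safe U req]) = {t0, t1, t2, t3, t4, t5, t7}, so the formula holds at t7.

Yes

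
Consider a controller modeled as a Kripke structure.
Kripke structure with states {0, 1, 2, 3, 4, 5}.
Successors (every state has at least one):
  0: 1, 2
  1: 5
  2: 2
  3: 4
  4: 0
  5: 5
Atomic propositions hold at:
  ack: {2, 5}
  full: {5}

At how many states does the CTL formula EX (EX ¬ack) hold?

2

Sat(¬ack) = {0, 1, 3, 4}
Sat(EX ¬ack) = {s : some successor in {0, 1, 3, 4}} = {0, 3, 4}
Sat(EX (EX ¬ack)) = {s : some successor in {0, 3, 4}} = {3, 4}
|Sat(EX (EX ¬ack))| = |{3, 4}| = 2.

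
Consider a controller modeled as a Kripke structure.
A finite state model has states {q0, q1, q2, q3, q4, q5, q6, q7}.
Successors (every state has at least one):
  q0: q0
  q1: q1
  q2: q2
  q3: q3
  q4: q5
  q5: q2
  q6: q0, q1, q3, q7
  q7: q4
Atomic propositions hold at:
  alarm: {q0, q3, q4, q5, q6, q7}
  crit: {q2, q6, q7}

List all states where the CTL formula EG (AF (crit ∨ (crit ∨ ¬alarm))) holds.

{q1, q2, q4, q5, q6, q7}

Sat(¬alarm) = {q1, q2}
Sat(crit ∨ ¬alarm) = {q1, q2, q6, q7}
Sat(crit ∨ (crit ∨ ¬alarm)) = {q1, q2, q6, q7}
AF (crit ∨ (crit ∨ ¬alarm)): least fixpoint, start Z0 = {q1, q2, q6, q7}, add states with every successor in Z. Z1 = {q1, q2, q5, q6, q7}; Z2 = {q1, q2, q4, q5, q6, q7}; fixed.
Sat(AF (crit ∨ (crit ∨ ¬alarm))) = {q1, q2, q4, q5, q6, q7}
EG (AF (crit ∨ (crit ∨ ¬alarm))): greatest fixpoint, start Z0 = {q1, q2, q4, q5, q6, q7}, keep only states in Sat with some successor in Z. Already a fixed point.
Sat(EG (AF (crit ∨ (crit ∨ ¬alarm)))) = {q1, q2, q4, q5, q6, q7}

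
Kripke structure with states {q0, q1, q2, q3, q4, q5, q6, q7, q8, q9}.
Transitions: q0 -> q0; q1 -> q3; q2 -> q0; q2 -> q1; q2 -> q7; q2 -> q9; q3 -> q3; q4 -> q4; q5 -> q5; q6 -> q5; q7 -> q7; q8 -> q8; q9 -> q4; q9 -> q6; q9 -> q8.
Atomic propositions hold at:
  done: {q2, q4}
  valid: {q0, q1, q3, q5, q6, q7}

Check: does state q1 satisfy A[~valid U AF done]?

No

Sat(~valid) = {q2, q4, q8, q9}
AF done: least fixpoint, start Z0 = {q2, q4}, add states with every successor in Z. Already a fixed point.
Sat(AF done) = {q2, q4}
A[~valid U AF done]: least fixpoint, start Z0 = Sat(AF done) = {q2, q4}, add states in Sat(~valid) with every successor in Z. Already a fixed point.
Sat(A[~valid U AF done]) = {q2, q4}
q1 ∉ Sat(A[~valid U AF done]) = {q2, q4}, so the formula does not hold at q1.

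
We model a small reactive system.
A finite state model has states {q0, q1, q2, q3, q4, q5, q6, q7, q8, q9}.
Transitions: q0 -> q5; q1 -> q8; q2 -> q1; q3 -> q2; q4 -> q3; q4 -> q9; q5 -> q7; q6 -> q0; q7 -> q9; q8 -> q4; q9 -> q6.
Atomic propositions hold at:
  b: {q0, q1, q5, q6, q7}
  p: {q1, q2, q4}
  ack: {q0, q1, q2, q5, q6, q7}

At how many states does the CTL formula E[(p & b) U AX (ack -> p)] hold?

Sat(p & b) = {q1}
Sat(ack -> p) = {q1, q2, q3, q4, q8, q9}
Sat(AX (ack -> p)) = {s : every successor in {q1, q2, q3, q4, q8, q9}} = {q1, q2, q3, q4, q7, q8}
E[(p & b) U AX (ack -> p)]: least fixpoint, start Z0 = Sat(AX (ack -> p)) = {q1, q2, q3, q4, q7, q8}, add states in Sat(p & b) with some successor in Z. Already a fixed point.
Sat(E[(p & b) U AX (ack -> p)]) = {q1, q2, q3, q4, q7, q8}
|Sat(E[(p & b) U AX (ack -> p)])| = |{q1, q2, q3, q4, q7, q8}| = 6.

6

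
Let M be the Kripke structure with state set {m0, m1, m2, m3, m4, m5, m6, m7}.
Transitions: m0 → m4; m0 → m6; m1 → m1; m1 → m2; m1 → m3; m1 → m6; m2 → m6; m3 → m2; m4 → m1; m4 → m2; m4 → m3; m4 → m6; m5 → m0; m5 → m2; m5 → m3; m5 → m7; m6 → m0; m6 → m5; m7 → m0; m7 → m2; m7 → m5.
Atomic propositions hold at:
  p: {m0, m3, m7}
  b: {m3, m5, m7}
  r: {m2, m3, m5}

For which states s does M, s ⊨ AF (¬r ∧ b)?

Sat(¬r) = {m0, m1, m4, m6, m7}
Sat(¬r ∧ b) = {m7}
AF (¬r ∧ b): least fixpoint, start Z0 = {m7}, add states with every successor in Z. Already a fixed point.
Sat(AF (¬r ∧ b)) = {m7}

{m7}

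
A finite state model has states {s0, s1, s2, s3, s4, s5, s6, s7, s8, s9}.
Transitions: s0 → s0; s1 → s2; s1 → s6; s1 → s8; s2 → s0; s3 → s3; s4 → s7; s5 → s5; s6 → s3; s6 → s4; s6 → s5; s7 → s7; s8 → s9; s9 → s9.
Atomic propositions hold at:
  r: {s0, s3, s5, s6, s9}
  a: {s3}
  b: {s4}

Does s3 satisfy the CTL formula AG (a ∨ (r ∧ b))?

Sat(r ∧ b) = ∅
Sat(a ∨ (r ∧ b)) = {s3}
AG (a ∨ (r ∧ b)): greatest fixpoint, start Z0 = {s3}, keep only states in Sat with every successor in Z. Already a fixed point.
Sat(AG (a ∨ (r ∧ b))) = {s3}
s3 ∈ Sat(AG (a ∨ (r ∧ b))) = {s3}, so the formula holds at s3.

Yes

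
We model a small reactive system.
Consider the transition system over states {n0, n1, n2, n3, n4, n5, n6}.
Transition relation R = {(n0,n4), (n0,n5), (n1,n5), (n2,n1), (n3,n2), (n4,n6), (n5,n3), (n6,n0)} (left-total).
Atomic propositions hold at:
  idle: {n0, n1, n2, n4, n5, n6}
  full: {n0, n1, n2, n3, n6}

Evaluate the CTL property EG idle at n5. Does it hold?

EG idle: greatest fixpoint, start Z0 = {n0, n1, n2, n4, n5, n6}, keep only states in Sat with some successor in Z. Z1 = {n0, n1, n2, n4, n6}; Z2 = {n0, n2, n4, n6}; Z3 = {n0, n4, n6}; fixed.
Sat(EG idle) = {n0, n4, n6}
n5 ∉ Sat(EG idle) = {n0, n4, n6}, so the formula does not hold at n5.

No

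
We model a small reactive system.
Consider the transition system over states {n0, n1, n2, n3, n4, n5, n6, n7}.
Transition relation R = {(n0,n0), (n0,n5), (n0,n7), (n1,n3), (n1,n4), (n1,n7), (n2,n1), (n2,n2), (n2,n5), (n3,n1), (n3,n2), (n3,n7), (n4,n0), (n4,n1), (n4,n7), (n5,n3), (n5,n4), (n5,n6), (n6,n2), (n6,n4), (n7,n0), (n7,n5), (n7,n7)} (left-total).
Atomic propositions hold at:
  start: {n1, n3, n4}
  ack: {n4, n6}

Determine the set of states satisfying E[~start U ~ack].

Sat(~start) = {n0, n2, n5, n6, n7}
Sat(~ack) = {n0, n1, n2, n3, n5, n7}
E[~start U ~ack]: least fixpoint, start Z0 = Sat(~ack) = {n0, n1, n2, n3, n5, n7}, add states in Sat(~start) with some successor in Z. Z1 = {n0, n1, n2, n3, n5, n6, n7}; fixed.
Sat(E[~start U ~ack]) = {n0, n1, n2, n3, n5, n6, n7}

{n0, n1, n2, n3, n5, n6, n7}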